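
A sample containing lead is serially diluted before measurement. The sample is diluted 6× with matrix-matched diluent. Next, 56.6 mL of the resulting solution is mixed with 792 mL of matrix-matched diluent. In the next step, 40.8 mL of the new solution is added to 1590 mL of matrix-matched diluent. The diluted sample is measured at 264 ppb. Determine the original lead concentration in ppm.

949 ppm

Overall dilution factor = 6 × 14.99 × 39.97 = 3596.
Original = 264 ppb × 3596 = 9.49 × 10⁵ ppb = 949 ppm.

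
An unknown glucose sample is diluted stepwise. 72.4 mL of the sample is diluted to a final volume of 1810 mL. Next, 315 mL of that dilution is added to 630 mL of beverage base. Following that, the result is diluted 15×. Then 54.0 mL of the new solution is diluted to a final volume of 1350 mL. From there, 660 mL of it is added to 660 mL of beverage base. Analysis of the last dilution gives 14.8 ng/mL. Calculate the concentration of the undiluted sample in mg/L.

832 mg/L

Overall dilution factor = 25 × 3 × 15 × 25 × 2 = 5.62 × 10⁴.
Original = 14.8 ng/mL × 5.62 × 10⁴ = 8.32 × 10⁵ ng/mL = 832 mg/L.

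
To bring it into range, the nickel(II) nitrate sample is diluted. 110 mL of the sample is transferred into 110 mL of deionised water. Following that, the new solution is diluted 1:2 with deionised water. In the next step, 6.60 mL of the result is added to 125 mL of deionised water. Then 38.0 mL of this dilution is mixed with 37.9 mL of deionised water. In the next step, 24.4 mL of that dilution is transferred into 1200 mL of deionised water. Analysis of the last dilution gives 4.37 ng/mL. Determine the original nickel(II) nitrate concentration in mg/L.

34.9 mg/L

Overall dilution factor = 2 × 2 × 19.94 × 1.997 × 50.18 = 7994.
Original = 4.37 ng/mL × 7994 = 3.49 × 10⁴ ng/mL = 34.9 mg/L.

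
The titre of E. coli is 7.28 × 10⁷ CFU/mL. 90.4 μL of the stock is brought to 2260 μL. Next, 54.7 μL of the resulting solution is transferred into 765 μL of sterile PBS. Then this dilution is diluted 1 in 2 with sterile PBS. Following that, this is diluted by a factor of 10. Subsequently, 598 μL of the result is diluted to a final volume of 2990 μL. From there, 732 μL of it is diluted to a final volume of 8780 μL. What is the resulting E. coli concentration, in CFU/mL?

Overall dilution factor = 25 × 14.99 × 2 × 10 × 5 × 11.99 = 4.49 × 10⁵.
7.28 × 10⁷ CFU/mL / 4.49 × 10⁵ = 162 CFU/mL.

162 CFU/mL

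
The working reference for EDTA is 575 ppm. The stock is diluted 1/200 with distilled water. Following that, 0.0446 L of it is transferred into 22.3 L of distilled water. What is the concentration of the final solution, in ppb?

Overall dilution factor = 200 × 501 = 1.00 × 10⁵.
575 ppm / 1.00 × 10⁵ = 5.74 × 10⁻³ ppm = 5.74 ppb.

5.74 ppb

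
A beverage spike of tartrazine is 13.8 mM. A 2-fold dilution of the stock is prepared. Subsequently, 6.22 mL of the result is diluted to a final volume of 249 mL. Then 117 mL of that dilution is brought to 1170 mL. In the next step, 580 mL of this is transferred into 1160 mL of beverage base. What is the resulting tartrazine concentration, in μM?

5.75 μM

Overall dilution factor = 2 × 40.03 × 10 × 3 = 2402.
13.8 mM / 2402 = 5.75 × 10⁻³ mM = 5.75 μM.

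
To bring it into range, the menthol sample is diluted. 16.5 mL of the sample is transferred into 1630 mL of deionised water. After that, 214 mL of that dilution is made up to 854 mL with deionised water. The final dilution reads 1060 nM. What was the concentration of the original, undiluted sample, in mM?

0.422 mM

Overall dilution factor = 99.79 × 3.991 = 398.
Original = 1060 nM × 398 = 4.22 × 10⁵ nM = 0.422 mM.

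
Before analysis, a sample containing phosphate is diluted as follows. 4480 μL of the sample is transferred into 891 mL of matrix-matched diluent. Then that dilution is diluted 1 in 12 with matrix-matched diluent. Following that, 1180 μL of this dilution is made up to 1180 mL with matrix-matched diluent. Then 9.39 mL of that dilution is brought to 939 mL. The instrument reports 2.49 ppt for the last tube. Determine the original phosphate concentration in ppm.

597 ppm

Overall dilution factor = 199.9 × 12 × 1000 × 100 = 2.40 × 10⁸.
Original = 2.49 ppt × 2.40 × 10⁸ = 5.97 × 10⁸ ppt = 597 ppm.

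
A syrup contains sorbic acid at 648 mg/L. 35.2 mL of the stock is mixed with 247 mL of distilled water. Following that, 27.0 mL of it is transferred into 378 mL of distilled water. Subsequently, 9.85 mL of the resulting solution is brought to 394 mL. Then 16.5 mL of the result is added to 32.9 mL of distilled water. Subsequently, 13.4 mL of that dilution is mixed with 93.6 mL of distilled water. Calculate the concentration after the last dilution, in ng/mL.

5.63 ng/mL

Overall dilution factor = 8.017 × 15 × 40 × 2.994 × 7.985 = 1.15 × 10⁵.
648 mg/L / 1.15 × 10⁵ = 5.63 × 10⁻³ mg/L = 5.63 ng/mL.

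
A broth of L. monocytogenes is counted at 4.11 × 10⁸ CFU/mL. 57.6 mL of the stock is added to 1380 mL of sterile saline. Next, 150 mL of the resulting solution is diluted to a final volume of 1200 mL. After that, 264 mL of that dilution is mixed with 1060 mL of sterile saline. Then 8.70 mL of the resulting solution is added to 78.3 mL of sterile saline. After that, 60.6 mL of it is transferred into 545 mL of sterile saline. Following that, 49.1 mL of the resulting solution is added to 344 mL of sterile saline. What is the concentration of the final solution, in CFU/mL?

513 CFU/mL

Overall dilution factor = 24.96 × 8 × 5.015 × 10 × 9.993 × 8.006 = 8.01 × 10⁵.
4.11 × 10⁸ CFU/mL / 8.01 × 10⁵ = 513 CFU/mL.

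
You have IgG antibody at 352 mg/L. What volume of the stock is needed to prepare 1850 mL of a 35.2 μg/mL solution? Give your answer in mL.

185 mL

35.2 μg/mL = 35.2 mg/L.
V₁ = C₂V₂/C₁ = 35.2 × 1850 / 352 = 185 mL.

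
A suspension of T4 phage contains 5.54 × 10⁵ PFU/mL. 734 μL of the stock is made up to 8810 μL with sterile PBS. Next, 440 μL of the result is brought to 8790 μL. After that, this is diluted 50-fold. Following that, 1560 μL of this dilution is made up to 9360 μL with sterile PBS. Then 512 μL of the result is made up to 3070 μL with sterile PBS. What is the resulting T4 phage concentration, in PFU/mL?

1.28 PFU/mL

Overall dilution factor = 12.00 × 19.98 × 50 × 6 × 5.996 = 4.31 × 10⁵.
5.54 × 10⁵ PFU/mL / 4.31 × 10⁵ = 1.28 PFU/mL.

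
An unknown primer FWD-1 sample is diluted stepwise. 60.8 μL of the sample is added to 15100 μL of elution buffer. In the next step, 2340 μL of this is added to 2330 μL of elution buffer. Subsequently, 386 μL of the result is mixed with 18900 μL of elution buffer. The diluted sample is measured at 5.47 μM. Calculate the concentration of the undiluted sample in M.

0.136 M

Overall dilution factor = 249.4 × 1.996 × 49.96 = 2.49 × 10⁴.
Original = 5.47 μM × 2.49 × 10⁴ = 1.36 × 10⁵ μM = 0.136 M.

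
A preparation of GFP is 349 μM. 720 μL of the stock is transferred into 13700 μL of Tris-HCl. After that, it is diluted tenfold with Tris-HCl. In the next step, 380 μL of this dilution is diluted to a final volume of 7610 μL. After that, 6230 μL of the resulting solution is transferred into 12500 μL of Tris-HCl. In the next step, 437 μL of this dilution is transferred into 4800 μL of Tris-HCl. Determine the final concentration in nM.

2.42 nM

Overall dilution factor = 20.03 × 10 × 20.03 × 3.006 × 11.98 = 1.45 × 10⁵.
349 μM / 1.45 × 10⁵ = 2.42 × 10⁻³ μM = 2.42 nM.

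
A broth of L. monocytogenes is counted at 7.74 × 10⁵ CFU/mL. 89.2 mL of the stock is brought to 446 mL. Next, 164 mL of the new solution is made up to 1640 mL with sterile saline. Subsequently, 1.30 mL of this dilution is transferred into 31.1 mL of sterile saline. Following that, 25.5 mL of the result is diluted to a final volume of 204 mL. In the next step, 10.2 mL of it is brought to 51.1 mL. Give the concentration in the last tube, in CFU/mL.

15.5 CFU/mL

Overall dilution factor = 5 × 10 × 24.92 × 8 × 5.010 = 4.99 × 10⁴.
7.74 × 10⁵ CFU/mL / 4.99 × 10⁴ = 15.5 CFU/mL.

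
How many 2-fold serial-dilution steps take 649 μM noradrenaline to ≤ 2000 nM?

9

Need 2ⁿ ≥ 324, so n ≥ log(324)/log(2) = 8.34.
Minimum whole steps: n = 9.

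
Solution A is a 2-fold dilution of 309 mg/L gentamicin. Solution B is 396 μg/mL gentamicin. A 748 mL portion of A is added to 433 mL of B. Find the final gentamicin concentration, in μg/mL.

C_A = 309 mg/L / 2 = 154 mg/L.
C_B = 396 μg/mL = 396 mg/L.
C_mix = (C_A·V_A + C_B·V_B)/(V_A + V_B) = (154×748 + 396×433) / 1181 = 243 mg/L = 243 μg/mL.

243 μg/mL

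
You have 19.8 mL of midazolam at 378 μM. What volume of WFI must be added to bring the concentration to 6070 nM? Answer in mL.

1210 mL

6070 nM = 6.07 μM.
V₂ = C₁V₁/C₂ = 378 × 19.8 / 6.07 = 1233 mL.
Diluent to add = V₂ − V₁ = 1233 − 19.8 = 1210 mL.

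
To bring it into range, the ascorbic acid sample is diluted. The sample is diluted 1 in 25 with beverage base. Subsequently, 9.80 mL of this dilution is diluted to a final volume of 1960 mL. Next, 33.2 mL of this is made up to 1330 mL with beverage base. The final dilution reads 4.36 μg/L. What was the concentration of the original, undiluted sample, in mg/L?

Overall dilution factor = 25 × 200 × 40.06 = 2.00 × 10⁵.
Original = 4.36 μg/L × 2.00 × 10⁵ = 8.73 × 10⁵ μg/L = 873 mg/L.

873 mg/L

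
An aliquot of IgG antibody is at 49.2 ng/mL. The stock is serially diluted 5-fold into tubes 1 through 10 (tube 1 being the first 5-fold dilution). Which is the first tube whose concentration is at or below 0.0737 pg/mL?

tube 9

Tube n has concentration 49.2 ng/mL / 5ⁿ.
Need 5ⁿ ≥ 49.2 ng/mL / 0.0737 pg/mL = 6.68 × 10⁵, so n ≥ 8.33.
First such tube: n = 9.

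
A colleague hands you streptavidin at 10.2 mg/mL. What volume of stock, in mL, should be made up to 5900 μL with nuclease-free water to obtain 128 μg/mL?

128 μg/mL = 0.128 mg/mL.
V₁ = C₂V₂/C₁ = 0.128 × 5900 / 10.2 = 74.0 μL = 0.0740 mL.

0.0740 mL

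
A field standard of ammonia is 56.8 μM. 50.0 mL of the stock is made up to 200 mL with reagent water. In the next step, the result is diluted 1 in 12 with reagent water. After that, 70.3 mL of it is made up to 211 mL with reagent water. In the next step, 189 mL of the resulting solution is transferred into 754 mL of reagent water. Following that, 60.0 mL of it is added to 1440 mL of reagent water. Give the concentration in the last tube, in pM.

3160 pM

Overall dilution factor = 4 × 12 × 3.001 × 4.989 × 25 = 1.80 × 10⁴.
56.8 μM / 1.80 × 10⁴ = 3.16 × 10⁻³ μM = 3160 pM.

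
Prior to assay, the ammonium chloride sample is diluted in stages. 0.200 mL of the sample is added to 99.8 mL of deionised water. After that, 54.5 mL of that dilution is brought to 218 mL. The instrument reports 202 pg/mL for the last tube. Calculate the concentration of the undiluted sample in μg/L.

404 μg/L

Overall dilution factor = 500 × 4 = 2000.
Original = 202 pg/mL × 2000 = 4.04 × 10⁵ pg/mL = 404 μg/L.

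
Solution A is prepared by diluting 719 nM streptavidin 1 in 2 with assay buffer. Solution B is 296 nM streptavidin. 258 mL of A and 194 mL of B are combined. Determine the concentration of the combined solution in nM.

C_A = 719 nM / 2 = 360 nM.
C_mix = (C_A·V_A + C_B·V_B)/(V_A + V_B) = (360×258 + 296×194) / 452.0 = 332 nM.

332 nM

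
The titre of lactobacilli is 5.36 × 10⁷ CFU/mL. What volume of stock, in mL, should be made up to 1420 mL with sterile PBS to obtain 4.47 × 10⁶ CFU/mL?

118 mL

V₁ = C₂V₂/C₁ = 4.47 × 10⁶ × 1420 / 5.36 × 10⁷ = 118 mL.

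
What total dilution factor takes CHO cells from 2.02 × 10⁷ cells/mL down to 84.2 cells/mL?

Factor = C₀/C_target = 2.02 × 10⁷ cells/mL / 84.2 cells/mL = 2.40 × 10⁵.

2.40 × 10⁵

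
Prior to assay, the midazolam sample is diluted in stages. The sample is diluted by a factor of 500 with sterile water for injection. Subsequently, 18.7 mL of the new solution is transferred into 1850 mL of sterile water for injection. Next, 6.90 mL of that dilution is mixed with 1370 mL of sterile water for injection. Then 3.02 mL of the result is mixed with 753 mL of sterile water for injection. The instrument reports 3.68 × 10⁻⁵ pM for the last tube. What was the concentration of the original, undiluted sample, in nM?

91.9 nM

Overall dilution factor = 500 × 99.93 × 199.6 × 250.3 = 2.50 × 10⁹.
Original = 3.68 × 10⁻⁵ pM × 2.50 × 10⁹ = 9.19 × 10⁴ pM = 91.9 nM.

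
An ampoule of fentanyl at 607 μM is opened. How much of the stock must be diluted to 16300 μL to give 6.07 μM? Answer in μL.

V₁ = C₂V₂/C₁ = 6.07 × 16300 / 607 = 163 μL.

163 μL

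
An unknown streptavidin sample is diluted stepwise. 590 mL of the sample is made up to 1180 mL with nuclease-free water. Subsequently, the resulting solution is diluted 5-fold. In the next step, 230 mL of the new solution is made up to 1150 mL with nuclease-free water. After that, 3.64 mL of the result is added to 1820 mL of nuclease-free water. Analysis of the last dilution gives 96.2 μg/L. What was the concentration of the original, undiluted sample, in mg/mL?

Overall dilution factor = 2 × 5 × 5 × 501 = 2.50 × 10⁴.
Original = 96.2 μg/L × 2.50 × 10⁴ = 2.41 × 10⁶ μg/L = 2.41 mg/mL.

2.41 mg/mL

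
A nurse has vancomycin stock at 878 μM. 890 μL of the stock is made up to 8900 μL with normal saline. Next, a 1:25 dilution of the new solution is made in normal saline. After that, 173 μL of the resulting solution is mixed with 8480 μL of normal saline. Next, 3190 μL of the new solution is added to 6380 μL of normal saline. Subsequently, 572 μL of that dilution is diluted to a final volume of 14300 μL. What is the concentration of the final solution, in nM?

0.936 nM

Overall dilution factor = 10 × 25 × 50.02 × 3 × 25 = 9.38 × 10⁵.
878 μM / 9.38 × 10⁵ = 9.36 × 10⁻⁴ μM = 0.936 nM.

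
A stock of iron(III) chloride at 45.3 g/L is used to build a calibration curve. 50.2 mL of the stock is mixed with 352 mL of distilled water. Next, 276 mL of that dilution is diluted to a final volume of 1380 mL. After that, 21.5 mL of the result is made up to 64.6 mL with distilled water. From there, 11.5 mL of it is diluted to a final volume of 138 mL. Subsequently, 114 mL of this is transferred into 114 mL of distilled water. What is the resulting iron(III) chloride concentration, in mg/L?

Overall dilution factor = 8.012 × 5 × 3.005 × 12 × 2 = 2889.
45.3 g/L / 2889 = 0.0157 g/L = 15.7 mg/L.

15.7 mg/L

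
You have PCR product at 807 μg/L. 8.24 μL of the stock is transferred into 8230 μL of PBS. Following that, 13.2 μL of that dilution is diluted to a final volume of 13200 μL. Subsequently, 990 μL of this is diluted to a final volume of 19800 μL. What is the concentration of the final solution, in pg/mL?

0.0404 pg/mL

Overall dilution factor = 999.8 × 1000 × 20 = 2.00 × 10⁷.
807 μg/L / 2.00 × 10⁷ = 4.04 × 10⁻⁵ μg/L = 0.0404 pg/mL.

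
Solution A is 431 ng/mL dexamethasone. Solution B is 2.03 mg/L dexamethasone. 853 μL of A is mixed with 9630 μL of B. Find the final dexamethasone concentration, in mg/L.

C_B = 2.03 mg/L = 2030 ng/mL.
C_mix = (C_A·V_A + C_B·V_B)/(V_A + V_B) = (431×853 + 2030×9630) / 10480 = 1900 ng/mL = 1.90 mg/L.

1.90 mg/L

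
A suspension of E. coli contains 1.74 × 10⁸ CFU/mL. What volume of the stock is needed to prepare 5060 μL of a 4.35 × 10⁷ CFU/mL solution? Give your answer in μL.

V₁ = C₂V₂/C₁ = 4.35 × 10⁷ × 5060 / 1.74 × 10⁸ = 1265 μL.

1260 μL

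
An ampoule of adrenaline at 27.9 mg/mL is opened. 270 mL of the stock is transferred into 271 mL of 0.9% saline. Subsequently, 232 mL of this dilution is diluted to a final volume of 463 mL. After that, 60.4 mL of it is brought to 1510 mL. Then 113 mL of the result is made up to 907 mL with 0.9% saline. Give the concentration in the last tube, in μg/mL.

Overall dilution factor = 2.004 × 1.996 × 25 × 8.027 = 802.
27.9 mg/mL / 802 = 0.0348 mg/mL = 34.8 μg/mL.

34.8 μg/mL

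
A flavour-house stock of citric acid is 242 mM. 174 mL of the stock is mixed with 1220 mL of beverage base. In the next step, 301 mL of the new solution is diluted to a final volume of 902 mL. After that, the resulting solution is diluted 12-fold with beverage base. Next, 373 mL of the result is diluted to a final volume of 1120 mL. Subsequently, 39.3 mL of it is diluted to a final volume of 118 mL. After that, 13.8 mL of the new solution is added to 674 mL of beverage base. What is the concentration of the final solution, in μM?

1.87 μM

Overall dilution factor = 8.011 × 2.997 × 12 × 3.003 × 3.003 × 49.84 = 1.29 × 10⁵.
242 mM / 1.29 × 10⁵ = 1.87 × 10⁻³ mM = 1.87 μM.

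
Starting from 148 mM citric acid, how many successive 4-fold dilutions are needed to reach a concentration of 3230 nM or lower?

Need 4ⁿ ≥ 4.58 × 10⁴, so n ≥ log(4.58 × 10⁴)/log(4) = 7.74.
Minimum whole steps: n = 8.

8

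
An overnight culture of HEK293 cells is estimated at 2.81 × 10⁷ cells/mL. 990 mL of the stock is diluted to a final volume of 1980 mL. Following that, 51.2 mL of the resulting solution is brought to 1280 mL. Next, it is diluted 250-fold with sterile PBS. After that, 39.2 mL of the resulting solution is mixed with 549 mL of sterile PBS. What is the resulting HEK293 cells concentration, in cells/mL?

Overall dilution factor = 2 × 25 × 250 × 15.01 = 1.88 × 10⁵.
2.81 × 10⁷ cells/mL / 1.88 × 10⁵ = 150 cells/mL.

150 cells/mL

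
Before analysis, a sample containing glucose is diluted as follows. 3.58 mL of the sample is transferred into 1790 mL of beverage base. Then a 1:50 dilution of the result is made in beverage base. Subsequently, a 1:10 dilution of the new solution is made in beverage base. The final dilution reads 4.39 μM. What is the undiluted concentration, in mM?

Overall dilution factor = 501 × 50 × 10 = 2.50 × 10⁵.
Original = 4.39 μM × 2.50 × 10⁵ = 1.10 × 10⁶ μM = 1100 mM.

1100 mM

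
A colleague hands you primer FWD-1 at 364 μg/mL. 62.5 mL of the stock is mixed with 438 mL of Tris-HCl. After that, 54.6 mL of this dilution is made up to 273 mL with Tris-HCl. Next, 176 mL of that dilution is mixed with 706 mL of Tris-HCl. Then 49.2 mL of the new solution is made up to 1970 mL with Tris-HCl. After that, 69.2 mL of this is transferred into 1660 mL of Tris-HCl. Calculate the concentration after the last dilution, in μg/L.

1.81 μg/L

Overall dilution factor = 8.008 × 5 × 5.011 × 40.04 × 24.99 = 2.01 × 10⁵.
364 μg/mL / 2.01 × 10⁵ = 1.81 × 10⁻³ μg/mL = 1.81 μg/L.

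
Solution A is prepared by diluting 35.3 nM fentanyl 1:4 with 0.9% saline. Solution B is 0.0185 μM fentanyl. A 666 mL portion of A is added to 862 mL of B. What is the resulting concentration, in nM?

14.3 nM

C_A = 35.3 nM / 4 = 8.82 nM.
C_B = 0.0185 μM = 18.5 nM.
C_mix = (C_A·V_A + C_B·V_B)/(V_A + V_B) = (8.82×666 + 18.5×862) / 1528 = 14.3 nM.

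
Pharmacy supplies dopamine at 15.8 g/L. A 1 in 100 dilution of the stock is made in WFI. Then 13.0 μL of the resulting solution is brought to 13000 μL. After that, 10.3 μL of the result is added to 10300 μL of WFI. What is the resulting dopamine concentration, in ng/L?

Overall dilution factor = 100 × 1000 × 1001 = 1.00 × 10⁸.
15.8 g/L / 1.00 × 10⁸ = 1.58 × 10⁻⁷ g/L = 158 ng/L.

158 ng/L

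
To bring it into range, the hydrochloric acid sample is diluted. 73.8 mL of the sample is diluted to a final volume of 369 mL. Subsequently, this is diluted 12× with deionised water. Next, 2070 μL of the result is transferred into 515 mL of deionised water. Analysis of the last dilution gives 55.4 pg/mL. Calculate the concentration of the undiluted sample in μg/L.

Overall dilution factor = 5 × 12 × 249.8 = 1.50 × 10⁴.
Original = 55.4 pg/mL × 1.50 × 10⁴ = 8.30 × 10⁵ pg/mL = 830 μg/L.

830 μg/L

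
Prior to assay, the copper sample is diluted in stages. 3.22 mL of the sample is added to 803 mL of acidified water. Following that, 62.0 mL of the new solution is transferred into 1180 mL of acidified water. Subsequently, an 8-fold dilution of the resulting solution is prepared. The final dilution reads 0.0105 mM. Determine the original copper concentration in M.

Overall dilution factor = 250.4 × 20.03 × 8 = 4.01 × 10⁴.
Original = 0.0105 mM × 4.01 × 10⁴ = 421 mM = 0.421 M.

0.421 M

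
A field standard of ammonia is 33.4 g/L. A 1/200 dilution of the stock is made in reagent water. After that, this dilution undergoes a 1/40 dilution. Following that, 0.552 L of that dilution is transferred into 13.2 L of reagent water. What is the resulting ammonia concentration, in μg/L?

Overall dilution factor = 200 × 40 × 24.91 = 1.99 × 10⁵.
33.4 g/L / 1.99 × 10⁵ = 1.68 × 10⁻⁴ g/L = 168 μg/L.

168 μg/L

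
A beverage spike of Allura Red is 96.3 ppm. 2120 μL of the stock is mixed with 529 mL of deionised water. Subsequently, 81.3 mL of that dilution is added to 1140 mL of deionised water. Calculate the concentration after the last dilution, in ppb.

25.6 ppb

Overall dilution factor = 250.5 × 15.02 = 3763.
96.3 ppm / 3763 = 0.0256 ppm = 25.6 ppb.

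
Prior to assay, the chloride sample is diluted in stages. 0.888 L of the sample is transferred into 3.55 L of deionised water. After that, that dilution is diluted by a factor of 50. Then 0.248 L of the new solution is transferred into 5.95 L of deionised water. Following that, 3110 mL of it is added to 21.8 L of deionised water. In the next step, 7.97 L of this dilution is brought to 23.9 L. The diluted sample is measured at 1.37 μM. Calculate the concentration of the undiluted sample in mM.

Overall dilution factor = 4.998 × 50 × 24.99 × 8.010 × 2.999 = 1.50 × 10⁵.
Original = 1.37 μM × 1.50 × 10⁵ = 2.06 × 10⁵ μM = 206 mM.

206 mM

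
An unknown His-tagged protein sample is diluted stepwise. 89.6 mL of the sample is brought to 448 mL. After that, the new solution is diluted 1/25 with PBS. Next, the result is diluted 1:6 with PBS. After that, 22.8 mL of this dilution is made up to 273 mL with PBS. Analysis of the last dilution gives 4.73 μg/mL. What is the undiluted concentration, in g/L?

Overall dilution factor = 5 × 25 × 6 × 11.97 = 8980.
Original = 4.73 μg/mL × 8980 = 4.25 × 10⁴ μg/mL = 42.5 g/L.

42.5 g/L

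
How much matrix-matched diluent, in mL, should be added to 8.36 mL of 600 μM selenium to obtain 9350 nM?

9350 nM = 9.35 μM.
V₂ = C₁V₁/C₂ = 600 × 8.36 / 9.35 = 536 mL.
Diluent to add = V₂ − V₁ = 536 − 8.36 = 528 mL.

528 mL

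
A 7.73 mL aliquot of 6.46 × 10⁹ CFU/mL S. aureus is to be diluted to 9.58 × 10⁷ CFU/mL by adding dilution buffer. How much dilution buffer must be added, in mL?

514 mL

V₂ = C₁V₁/C₂ = 6.46 × 10⁹ × 7.73 / 9.58 × 10⁷ = 521 mL.
Diluent to add = V₂ − V₁ = 521 − 7.73 = 514 mL.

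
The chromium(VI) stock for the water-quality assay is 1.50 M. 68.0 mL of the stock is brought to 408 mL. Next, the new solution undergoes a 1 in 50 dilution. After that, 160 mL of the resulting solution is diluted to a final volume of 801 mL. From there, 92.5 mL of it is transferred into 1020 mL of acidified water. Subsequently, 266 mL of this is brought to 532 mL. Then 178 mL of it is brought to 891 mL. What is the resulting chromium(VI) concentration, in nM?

Overall dilution factor = 6 × 50 × 5.006 × 12.03 × 2 × 5.006 = 1.81 × 10⁵.
1.50 M / 1.81 × 10⁵ = 8.29 × 10⁻⁶ M = 8290 nM.

8290 nM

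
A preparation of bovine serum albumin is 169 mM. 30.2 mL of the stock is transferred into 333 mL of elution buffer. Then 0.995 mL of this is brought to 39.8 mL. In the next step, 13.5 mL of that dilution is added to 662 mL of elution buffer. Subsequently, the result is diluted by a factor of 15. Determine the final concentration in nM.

468 nM

Overall dilution factor = 12.03 × 40 × 50.04 × 15 = 3.61 × 10⁵.
169 mM / 3.61 × 10⁵ = 4.68 × 10⁻⁴ mM = 468 nM.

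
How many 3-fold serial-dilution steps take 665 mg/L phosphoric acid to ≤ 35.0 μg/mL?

3

Need 3ⁿ ≥ 19.0, so n ≥ log(19.0)/log(3) = 2.68.
Minimum whole steps: n = 3.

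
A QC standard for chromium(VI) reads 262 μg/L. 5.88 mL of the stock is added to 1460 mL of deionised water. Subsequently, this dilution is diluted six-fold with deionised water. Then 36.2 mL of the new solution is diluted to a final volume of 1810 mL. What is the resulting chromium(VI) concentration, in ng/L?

Overall dilution factor = 249.3 × 6 × 50 = 7.48 × 10⁴.
262 μg/L / 7.48 × 10⁴ = 3.50 × 10⁻³ μg/L = 3.50 ng/L.

3.50 ng/L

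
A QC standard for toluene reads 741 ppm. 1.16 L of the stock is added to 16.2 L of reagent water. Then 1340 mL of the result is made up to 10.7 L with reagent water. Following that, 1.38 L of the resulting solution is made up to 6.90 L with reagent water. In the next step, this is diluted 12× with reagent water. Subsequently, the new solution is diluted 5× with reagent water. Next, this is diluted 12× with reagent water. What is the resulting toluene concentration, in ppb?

1.72 ppb

Overall dilution factor = 14.97 × 7.985 × 5 × 12 × 5 × 12 = 4.30 × 10⁵.
741 ppm / 4.30 × 10⁵ = 1.72 × 10⁻³ ppm = 1.72 ppb.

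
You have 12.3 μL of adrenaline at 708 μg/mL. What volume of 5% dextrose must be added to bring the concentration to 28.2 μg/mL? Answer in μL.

297 μL

V₂ = C₁V₁/C₂ = 708 × 12.3 / 28.2 = 309 μL.
Diluent to add = V₂ − V₁ = 309 − 12.3 = 297 μL.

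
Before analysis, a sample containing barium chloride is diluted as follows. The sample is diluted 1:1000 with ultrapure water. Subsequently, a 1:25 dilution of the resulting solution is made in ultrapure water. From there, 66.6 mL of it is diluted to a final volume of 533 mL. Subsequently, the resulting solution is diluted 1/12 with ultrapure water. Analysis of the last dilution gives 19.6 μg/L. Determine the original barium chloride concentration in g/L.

Overall dilution factor = 1000 × 25 × 8.003 × 12 = 2.40 × 10⁶.
Original = 19.6 μg/L × 2.40 × 10⁶ = 4.71 × 10⁷ μg/L = 47.1 g/L.

47.1 g/L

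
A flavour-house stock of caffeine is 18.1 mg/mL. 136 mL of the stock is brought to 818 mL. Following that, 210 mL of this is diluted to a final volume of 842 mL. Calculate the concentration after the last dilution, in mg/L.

Overall dilution factor = 6.015 × 4.010 = 24.1.
18.1 mg/mL / 24.1 = 0.751 mg/mL = 751 mg/L.

751 mg/L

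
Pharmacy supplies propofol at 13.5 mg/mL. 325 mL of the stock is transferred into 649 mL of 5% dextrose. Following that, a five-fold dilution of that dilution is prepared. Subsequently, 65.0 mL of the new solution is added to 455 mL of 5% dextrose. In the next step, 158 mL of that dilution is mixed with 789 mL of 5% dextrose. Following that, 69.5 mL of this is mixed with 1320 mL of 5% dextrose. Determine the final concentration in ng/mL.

940 ng/mL

Overall dilution factor = 2.997 × 5 × 8 × 5.994 × 19.99 = 1.44 × 10⁴.
13.5 mg/mL / 1.44 × 10⁴ = 9.40 × 10⁻⁴ mg/mL = 940 ng/mL.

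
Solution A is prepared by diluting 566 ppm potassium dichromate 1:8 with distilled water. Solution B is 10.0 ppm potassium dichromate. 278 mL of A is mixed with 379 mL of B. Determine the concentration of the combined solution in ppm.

35.7 ppm

C_A = 566 ppm / 8 = 70.8 ppm.
C_mix = (C_A·V_A + C_B·V_B)/(V_A + V_B) = (70.8×278 + 10.0×379) / 657.0 = 35.7 ppm.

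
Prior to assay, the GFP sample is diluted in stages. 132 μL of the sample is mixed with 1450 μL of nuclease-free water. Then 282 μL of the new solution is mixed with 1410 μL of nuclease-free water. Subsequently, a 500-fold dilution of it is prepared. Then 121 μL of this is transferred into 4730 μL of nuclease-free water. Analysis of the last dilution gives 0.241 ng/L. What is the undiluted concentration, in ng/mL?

Overall dilution factor = 11.98 × 6 × 500 × 40.09 = 1.44 × 10⁶.
Original = 0.241 ng/L × 1.44 × 10⁶ = 3.47 × 10⁵ ng/L = 347 ng/mL.

347 ng/mL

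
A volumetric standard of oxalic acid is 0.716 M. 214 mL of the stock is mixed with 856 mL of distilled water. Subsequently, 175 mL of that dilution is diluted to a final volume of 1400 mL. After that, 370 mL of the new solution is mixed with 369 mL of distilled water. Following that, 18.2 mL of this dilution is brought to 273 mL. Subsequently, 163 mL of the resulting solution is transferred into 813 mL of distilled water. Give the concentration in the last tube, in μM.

99.8 μM

Overall dilution factor = 5 × 8 × 1.997 × 15 × 5.988 = 7176.
0.716 M / 7176 = 9.98 × 10⁻⁵ M = 99.8 μM.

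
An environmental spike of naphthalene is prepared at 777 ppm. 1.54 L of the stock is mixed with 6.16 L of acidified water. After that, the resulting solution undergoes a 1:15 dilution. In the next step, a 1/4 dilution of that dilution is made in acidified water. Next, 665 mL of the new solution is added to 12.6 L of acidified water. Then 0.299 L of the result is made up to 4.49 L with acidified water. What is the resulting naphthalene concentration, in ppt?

Overall dilution factor = 5 × 15 × 4 × 19.95 × 15.02 = 8.99 × 10⁴.
777 ppm / 8.99 × 10⁴ = 8.65 × 10⁻³ ppm = 8650 ppt.

8650 ppt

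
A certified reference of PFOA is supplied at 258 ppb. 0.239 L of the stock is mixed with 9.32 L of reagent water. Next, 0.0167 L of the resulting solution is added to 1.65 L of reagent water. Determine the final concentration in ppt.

64.6 ppt

Overall dilution factor = 40.00 × 99.80 = 3992.
258 ppb / 3992 = 0.0646 ppb = 64.6 ppt.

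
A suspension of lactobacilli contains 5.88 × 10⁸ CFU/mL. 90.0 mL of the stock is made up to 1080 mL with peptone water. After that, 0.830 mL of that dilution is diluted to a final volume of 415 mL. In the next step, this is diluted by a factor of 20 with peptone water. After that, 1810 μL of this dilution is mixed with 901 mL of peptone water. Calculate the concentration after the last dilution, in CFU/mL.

Overall dilution factor = 12 × 500 × 20 × 498.8 = 5.99 × 10⁷.
5.88 × 10⁸ CFU/mL / 5.99 × 10⁷ = 9.82 CFU/mL.

9.82 CFU/mL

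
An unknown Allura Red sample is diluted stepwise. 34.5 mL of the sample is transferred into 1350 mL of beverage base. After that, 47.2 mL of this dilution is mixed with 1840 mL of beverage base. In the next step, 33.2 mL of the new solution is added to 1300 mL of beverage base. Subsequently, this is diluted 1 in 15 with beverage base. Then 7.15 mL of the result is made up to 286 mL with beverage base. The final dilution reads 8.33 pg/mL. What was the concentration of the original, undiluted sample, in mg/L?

Overall dilution factor = 40.13 × 39.98 × 40.16 × 15 × 40 = 3.87 × 10⁷.
Original = 8.33 pg/mL × 3.87 × 10⁷ = 3.22 × 10⁸ pg/mL = 322 mg/L.

322 mg/L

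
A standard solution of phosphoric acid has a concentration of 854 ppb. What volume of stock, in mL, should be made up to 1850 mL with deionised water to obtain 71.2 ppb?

V₁ = C₂V₂/C₁ = 71.2 × 1850 / 854 = 154 mL.

154 mL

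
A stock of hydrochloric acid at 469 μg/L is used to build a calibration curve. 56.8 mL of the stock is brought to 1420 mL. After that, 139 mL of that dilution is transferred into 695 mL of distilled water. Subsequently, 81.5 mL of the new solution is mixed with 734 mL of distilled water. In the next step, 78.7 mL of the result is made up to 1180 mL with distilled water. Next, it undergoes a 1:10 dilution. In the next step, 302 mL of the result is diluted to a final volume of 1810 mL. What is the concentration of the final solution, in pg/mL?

Overall dilution factor = 25 × 6 × 10.01 × 14.99 × 10 × 5.993 = 1.35 × 10⁶.
469 μg/L / 1.35 × 10⁶ = 3.48 × 10⁻⁴ μg/L = 0.348 pg/mL.

0.348 pg/mL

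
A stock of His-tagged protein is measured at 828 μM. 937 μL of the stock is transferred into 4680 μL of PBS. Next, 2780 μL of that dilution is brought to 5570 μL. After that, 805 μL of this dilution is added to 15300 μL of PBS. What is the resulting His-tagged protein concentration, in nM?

Overall dilution factor = 5.995 × 2.004 × 20.01 = 240.
828 μM / 240 = 3.45 μM = 3450 nM.

3450 nM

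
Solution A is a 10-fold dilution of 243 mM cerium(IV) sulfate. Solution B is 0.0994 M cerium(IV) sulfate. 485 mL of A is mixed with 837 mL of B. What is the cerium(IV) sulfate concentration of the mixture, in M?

C_A = 243 mM / 10 = 24.3 mM.
C_B = 0.0994 M = 99.4 mM.
C_mix = (C_A·V_A + C_B·V_B)/(V_A + V_B) = (24.3×485 + 99.4×837) / 1322 = 71.8 mM = 0.0718 M.

0.0718 M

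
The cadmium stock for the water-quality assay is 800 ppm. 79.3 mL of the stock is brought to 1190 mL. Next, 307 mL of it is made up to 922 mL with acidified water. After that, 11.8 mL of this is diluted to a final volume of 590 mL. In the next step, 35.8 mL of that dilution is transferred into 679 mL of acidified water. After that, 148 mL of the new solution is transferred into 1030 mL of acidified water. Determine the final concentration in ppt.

2230 ppt

Overall dilution factor = 15.01 × 3.003 × 50 × 19.97 × 7.959 = 3.58 × 10⁵.
800 ppm / 3.58 × 10⁵ = 2.23 × 10⁻³ ppm = 2230 ppt.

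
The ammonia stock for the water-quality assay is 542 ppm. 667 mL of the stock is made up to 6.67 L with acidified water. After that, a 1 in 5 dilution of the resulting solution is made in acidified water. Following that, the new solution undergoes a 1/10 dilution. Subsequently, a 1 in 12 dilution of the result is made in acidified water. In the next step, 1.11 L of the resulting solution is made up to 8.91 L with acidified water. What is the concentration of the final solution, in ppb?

Overall dilution factor = 10 × 5 × 10 × 12 × 8.027 = 4.82 × 10⁴.
542 ppm / 4.82 × 10⁴ = 0.0113 ppm = 11.3 ppb.

11.3 ppb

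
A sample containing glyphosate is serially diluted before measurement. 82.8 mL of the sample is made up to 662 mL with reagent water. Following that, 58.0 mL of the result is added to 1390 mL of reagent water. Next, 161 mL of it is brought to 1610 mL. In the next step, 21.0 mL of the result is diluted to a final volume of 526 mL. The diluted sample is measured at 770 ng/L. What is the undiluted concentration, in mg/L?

Overall dilution factor = 7.995 × 24.97 × 10 × 25.05 = 5.00 × 10⁴.
Original = 770 ng/L × 5.00 × 10⁴ = 3.85 × 10⁷ ng/L = 38.5 mg/L.

38.5 mg/L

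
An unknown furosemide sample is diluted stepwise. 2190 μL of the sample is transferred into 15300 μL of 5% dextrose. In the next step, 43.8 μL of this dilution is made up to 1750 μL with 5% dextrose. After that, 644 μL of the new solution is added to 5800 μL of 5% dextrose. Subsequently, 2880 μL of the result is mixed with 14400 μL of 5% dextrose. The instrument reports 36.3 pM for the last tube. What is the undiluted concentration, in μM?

0.695 μM

Overall dilution factor = 7.986 × 39.95 × 10.01 × 6 = 1.92 × 10⁴.
Original = 36.3 pM × 1.92 × 10⁴ = 6.95 × 10⁵ pM = 0.695 μM.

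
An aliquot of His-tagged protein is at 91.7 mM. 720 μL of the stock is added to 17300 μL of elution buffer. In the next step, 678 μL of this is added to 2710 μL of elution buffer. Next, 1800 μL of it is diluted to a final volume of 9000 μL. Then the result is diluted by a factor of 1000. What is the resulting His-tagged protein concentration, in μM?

Overall dilution factor = 25.03 × 4.997 × 5 × 1000 = 6.25 × 10⁵.
91.7 mM / 6.25 × 10⁵ = 1.47 × 10⁻⁴ mM = 0.147 μM.

0.147 μM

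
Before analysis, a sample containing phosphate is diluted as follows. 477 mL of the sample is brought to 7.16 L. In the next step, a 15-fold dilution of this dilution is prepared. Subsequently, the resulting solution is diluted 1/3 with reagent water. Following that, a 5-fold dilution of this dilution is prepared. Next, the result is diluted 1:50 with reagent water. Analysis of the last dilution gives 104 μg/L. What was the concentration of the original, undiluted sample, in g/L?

17.6 g/L

Overall dilution factor = 15.01 × 15 × 3 × 5 × 50 = 1.69 × 10⁵.
Original = 104 μg/L × 1.69 × 10⁵ = 1.76 × 10⁷ μg/L = 17.6 g/L.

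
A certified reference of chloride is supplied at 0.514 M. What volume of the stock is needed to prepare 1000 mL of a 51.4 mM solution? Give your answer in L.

51.4 mM = 0.0514 M.
V₁ = C₂V₂/C₁ = 0.0514 × 1000 / 0.514 = 100 mL = 0.100 L.

0.100 L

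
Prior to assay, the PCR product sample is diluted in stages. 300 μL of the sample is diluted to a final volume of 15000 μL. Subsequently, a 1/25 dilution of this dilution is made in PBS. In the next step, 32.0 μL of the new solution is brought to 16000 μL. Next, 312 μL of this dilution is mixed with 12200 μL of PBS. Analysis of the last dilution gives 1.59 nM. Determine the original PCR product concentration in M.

0.0399 M

Overall dilution factor = 50 × 25 × 500 × 40.10 = 2.51 × 10⁷.
Original = 1.59 nM × 2.51 × 10⁷ = 3.99 × 10⁷ nM = 0.0399 M.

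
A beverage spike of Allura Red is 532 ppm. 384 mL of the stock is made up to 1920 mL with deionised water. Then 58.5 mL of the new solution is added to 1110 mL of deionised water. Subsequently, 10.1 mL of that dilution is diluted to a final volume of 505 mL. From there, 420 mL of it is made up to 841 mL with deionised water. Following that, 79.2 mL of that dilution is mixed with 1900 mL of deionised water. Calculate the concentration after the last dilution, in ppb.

2.13 ppb

Overall dilution factor = 5 × 19.97 × 50 × 2.002 × 24.99 = 2.50 × 10⁵.
532 ppm / 2.50 × 10⁵ = 2.13 × 10⁻³ ppm = 2.13 ppb.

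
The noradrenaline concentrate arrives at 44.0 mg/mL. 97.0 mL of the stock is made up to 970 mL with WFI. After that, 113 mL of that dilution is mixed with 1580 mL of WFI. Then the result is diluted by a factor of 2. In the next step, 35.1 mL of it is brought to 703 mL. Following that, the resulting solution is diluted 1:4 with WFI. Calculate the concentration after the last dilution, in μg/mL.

Overall dilution factor = 10 × 14.98 × 2 × 20.03 × 4 = 2.40 × 10⁴.
44.0 mg/mL / 2.40 × 10⁴ = 1.83 × 10⁻³ mg/mL = 1.83 μg/mL.

1.83 μg/mL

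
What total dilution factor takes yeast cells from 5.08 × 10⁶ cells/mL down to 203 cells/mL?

2.50 × 10⁴

Factor = C₀/C_target = 5.08 × 10⁶ cells/mL / 203 cells/mL = 2.50 × 10⁴.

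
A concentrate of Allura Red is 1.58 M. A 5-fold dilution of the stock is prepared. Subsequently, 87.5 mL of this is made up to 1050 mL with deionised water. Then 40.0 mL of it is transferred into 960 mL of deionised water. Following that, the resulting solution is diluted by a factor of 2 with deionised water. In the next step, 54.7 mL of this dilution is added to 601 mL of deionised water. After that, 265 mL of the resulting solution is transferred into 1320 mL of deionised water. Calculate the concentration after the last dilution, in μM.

7.35 μM

Overall dilution factor = 5 × 12 × 25 × 2 × 11.99 × 5.981 = 2.15 × 10⁵.
1.58 M / 2.15 × 10⁵ = 7.35 × 10⁻⁶ M = 7.35 μM.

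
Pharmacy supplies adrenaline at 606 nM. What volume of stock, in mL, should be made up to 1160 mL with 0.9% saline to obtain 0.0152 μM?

29.1 mL

0.0152 μM = 15.2 nM.
V₁ = C₂V₂/C₁ = 15.2 × 1160 / 606 = 29.1 mL.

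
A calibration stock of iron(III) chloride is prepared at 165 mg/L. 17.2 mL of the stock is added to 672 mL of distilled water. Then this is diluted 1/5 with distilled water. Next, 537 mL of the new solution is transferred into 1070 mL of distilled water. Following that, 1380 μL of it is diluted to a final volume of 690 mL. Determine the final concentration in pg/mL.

550 pg/mL

Overall dilution factor = 40.07 × 5 × 2.993 × 500 = 3.00 × 10⁵.
165 mg/L / 3.00 × 10⁵ = 5.50 × 10⁻⁴ mg/L = 550 pg/mL.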